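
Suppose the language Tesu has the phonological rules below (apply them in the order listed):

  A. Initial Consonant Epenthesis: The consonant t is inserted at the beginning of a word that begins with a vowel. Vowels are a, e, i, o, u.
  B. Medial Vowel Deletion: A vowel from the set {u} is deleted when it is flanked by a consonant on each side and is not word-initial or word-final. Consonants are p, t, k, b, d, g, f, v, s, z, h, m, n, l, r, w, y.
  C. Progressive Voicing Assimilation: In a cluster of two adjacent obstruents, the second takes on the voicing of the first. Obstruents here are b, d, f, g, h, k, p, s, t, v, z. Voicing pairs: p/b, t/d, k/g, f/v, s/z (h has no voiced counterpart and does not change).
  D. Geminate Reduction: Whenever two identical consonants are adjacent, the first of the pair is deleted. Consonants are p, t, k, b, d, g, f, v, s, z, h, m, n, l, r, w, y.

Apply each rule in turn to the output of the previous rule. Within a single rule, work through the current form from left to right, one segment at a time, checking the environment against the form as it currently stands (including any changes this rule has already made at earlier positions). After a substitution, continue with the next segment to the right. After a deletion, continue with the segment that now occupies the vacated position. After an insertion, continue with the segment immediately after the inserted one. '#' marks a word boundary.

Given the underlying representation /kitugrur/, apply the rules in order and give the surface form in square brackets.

[kitkr]

A Initial Consonant Epenthesis: no change — [kitugrur]
B Medial Vowel Deletion: [kitugrur] → [kitgrr]
C Progressive Voicing Assimilation: [kitgrr] → [kitkrr]
D Geminate Reduction: [kitkrr] → [kitkr]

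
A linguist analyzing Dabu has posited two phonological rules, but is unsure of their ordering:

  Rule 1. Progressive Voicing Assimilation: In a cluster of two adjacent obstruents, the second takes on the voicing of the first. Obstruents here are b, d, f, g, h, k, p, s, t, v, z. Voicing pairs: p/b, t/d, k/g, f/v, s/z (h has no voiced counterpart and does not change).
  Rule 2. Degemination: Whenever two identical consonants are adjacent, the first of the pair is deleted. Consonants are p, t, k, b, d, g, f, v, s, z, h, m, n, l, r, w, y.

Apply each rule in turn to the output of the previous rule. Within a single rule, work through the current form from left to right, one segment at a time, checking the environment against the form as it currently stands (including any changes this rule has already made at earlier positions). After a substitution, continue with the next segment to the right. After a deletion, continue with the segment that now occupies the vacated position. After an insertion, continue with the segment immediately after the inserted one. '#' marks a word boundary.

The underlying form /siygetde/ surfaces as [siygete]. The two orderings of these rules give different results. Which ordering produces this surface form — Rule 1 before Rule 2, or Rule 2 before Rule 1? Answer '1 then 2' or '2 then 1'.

Order 1 then 2:
  1 Progressive Voicing Assimilation: [siygetde] → [siygette]
  2 Degemination: [siygette] → [siygete]
  result: [siygete]
Order 2 then 1:
  2 Degemination: no change — [siygetde]
  1 Progressive Voicing Assimilation: [siygetde] → [siygette]
  result: [siygette]

1 then 2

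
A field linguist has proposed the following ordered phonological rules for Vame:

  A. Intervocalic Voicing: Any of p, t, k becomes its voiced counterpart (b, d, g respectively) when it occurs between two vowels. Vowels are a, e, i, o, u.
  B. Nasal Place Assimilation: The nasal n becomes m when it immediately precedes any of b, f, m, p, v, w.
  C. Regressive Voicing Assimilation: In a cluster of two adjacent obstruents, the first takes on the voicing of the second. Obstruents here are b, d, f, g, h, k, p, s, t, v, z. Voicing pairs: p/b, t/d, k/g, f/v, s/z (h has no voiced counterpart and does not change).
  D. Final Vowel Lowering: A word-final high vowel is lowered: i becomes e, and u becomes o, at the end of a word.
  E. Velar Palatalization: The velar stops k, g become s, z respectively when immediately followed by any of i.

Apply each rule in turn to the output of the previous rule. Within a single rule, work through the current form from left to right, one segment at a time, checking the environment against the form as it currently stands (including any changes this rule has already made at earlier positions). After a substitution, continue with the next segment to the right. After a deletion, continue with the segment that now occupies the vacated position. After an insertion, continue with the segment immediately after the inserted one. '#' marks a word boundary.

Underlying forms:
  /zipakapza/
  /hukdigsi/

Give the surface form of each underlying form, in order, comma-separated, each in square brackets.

/zipakapza/:
  A Intervocalic Voicing: [zipakapza] → [zibagapza]
  B Nasal Place Assimilation: no change — [zibagapza]
  C Regressive Voicing Assimilation: [zibagapza] → [zibagabza]
  D Final Vowel Lowering: no change — [zibagabza]
  E Velar Palatalization: no change — [zibagabza]
/hukdigsi/:
  A Intervocalic Voicing: no change — [hukdigsi]
  B Nasal Place Assimilation: no change — [hukdigsi]
  C Regressive Voicing Assimilation: [hukdigsi] → [hugdiksi]
  D Final Vowel Lowering: [hugdiksi] → [hugdikse]
  E Velar Palatalization: no change — [hugdikse]

[zibagabza], [hugdikse]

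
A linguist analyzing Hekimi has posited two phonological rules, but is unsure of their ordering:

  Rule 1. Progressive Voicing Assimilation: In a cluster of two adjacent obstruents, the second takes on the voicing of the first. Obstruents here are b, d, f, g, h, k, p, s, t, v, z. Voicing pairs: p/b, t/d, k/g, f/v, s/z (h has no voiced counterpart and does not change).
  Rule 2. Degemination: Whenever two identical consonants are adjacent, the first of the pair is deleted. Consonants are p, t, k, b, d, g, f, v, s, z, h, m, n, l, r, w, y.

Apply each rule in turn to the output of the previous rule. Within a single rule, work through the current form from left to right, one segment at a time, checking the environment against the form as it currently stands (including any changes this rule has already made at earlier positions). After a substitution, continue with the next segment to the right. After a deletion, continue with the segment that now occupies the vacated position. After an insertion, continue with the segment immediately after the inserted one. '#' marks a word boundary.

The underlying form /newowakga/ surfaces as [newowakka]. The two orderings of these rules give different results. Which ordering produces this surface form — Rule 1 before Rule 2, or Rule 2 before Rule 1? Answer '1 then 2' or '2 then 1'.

Order 1 then 2:
  1 Progressive Voicing Assimilation: [newowakga] → [newowakka]
  2 Degemination: [newowakka] → [newowaka]
  result: [newowaka]
Order 2 then 1:
  2 Degemination: no change — [newowakga]
  1 Progressive Voicing Assimilation: [newowakga] → [newowakka]
  result: [newowakka]

2 then 1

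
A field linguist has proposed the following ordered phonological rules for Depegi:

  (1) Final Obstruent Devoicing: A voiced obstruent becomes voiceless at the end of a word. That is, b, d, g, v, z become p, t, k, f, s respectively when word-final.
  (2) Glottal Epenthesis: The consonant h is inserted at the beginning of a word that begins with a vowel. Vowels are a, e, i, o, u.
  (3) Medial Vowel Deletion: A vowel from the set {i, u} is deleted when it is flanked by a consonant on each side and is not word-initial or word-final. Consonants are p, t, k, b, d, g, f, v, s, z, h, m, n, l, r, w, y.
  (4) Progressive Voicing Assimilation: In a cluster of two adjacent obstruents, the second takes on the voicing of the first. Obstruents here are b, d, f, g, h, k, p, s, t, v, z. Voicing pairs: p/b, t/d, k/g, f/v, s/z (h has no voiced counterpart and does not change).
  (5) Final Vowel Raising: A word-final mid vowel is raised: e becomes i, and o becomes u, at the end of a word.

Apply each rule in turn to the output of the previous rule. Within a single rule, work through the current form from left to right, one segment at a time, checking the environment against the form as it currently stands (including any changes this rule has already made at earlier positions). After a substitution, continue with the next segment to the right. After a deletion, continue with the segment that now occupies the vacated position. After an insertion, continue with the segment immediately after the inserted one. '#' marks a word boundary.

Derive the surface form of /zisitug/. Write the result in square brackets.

(1) Final Obstruent Devoicing: [zisitug] → [zisituk]
(2) Glottal Epenthesis: no change — [zisituk]
(3) Medial Vowel Deletion: [zisituk] → [zstk]
(4) Progressive Voicing Assimilation: [zstk] → [zzdg]
(5) Final Vowel Raising: no change — [zzdg]

[zzdg]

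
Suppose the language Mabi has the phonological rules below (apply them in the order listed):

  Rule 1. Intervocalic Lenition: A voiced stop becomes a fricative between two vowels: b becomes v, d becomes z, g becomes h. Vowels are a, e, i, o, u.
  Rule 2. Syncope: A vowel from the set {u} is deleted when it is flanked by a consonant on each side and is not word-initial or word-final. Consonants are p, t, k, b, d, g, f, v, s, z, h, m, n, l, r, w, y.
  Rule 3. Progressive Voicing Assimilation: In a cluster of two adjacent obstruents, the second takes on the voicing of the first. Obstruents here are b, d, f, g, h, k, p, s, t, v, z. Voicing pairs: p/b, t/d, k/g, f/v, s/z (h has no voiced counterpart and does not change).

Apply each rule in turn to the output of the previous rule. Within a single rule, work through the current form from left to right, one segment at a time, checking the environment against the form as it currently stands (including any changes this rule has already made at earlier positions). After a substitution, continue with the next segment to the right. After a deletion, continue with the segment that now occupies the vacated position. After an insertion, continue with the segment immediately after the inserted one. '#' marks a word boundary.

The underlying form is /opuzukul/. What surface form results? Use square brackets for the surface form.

Rule 1 Intervocalic Lenition: no change — [opuzukul]
Rule 2 Syncope: [opuzukul] → [opzkl]
Rule 3 Progressive Voicing Assimilation: [opzkl] → [opskl]

[opskl]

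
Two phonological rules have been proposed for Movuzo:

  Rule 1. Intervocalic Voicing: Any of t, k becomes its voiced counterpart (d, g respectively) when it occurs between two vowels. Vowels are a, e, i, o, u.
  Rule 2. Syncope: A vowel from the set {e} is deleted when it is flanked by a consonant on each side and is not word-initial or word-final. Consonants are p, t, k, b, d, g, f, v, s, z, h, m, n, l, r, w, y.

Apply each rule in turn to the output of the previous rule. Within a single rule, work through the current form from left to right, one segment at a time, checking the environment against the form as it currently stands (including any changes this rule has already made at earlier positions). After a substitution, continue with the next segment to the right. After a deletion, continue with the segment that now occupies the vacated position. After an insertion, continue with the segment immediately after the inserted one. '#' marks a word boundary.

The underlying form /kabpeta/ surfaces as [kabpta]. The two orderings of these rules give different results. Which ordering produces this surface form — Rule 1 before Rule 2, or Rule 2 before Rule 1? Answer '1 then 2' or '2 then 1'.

2 then 1

Order 1 then 2:
  1 Intervocalic Voicing: [kabpeta] → [kabpeda]
  2 Syncope: [kabpeda] → [kabpda]
  result: [kabpda]
Order 2 then 1:
  2 Syncope: [kabpeta] → [kabpta]
  1 Intervocalic Voicing: no change — [kabpta]
  result: [kabpta]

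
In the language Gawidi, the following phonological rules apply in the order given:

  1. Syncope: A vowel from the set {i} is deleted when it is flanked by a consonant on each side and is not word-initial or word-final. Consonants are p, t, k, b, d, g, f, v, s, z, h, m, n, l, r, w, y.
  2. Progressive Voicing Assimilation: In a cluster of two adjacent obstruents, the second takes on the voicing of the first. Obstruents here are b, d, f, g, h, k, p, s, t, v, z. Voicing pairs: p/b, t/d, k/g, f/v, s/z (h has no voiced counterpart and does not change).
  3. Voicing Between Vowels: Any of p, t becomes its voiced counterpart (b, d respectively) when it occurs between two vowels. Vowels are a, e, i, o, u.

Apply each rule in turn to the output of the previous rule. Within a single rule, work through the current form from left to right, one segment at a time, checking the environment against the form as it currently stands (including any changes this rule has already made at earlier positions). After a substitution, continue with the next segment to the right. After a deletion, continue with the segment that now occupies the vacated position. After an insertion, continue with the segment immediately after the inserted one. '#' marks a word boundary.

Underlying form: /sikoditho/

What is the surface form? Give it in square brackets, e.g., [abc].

[skoddho]

1 Syncope: [sikoditho] → [skodtho]
2 Progressive Voicing Assimilation: [skodtho] → [skoddho]
3 Voicing Between Vowels: no change — [skoddho]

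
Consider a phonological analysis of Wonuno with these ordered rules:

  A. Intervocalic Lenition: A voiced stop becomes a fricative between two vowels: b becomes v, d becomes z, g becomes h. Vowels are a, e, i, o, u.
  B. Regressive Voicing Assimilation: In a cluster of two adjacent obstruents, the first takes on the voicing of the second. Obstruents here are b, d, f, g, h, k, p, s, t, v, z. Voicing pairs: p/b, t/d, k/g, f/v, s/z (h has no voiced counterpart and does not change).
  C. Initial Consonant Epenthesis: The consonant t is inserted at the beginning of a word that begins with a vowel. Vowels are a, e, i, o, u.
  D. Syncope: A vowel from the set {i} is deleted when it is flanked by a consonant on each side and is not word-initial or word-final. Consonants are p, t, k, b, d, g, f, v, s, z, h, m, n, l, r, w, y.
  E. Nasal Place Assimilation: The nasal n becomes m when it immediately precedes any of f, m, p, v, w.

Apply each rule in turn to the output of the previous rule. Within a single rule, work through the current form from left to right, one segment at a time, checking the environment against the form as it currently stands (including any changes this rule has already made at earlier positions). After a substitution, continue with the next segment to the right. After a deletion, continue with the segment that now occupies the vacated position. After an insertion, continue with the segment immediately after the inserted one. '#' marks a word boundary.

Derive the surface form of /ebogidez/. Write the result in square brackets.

A Intervocalic Lenition: [ebogidez] → [evohizez]
B Regressive Voicing Assimilation: no change — [evohizez]
C Initial Consonant Epenthesis: [evohizez] → [tevohizez]
D Syncope: [tevohizez] → [tevohzez]
E Nasal Place Assimilation: no change — [tevohzez]

[tevohzez]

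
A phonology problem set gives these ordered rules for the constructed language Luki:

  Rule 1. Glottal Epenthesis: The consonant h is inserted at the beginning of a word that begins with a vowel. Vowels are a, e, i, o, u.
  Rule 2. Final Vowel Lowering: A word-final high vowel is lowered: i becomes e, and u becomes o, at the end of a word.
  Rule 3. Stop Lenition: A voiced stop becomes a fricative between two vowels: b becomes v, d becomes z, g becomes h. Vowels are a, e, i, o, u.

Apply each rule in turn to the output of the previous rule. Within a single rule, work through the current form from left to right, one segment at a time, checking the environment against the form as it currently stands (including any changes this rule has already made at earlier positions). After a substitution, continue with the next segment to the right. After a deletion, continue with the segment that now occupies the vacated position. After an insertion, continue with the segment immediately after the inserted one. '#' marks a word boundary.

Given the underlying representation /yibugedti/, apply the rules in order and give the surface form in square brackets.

Rule 1 Glottal Epenthesis: no change — [yibugedti]
Rule 2 Final Vowel Lowering: [yibugedti] → [yibugedte]
Rule 3 Stop Lenition: [yibugedte] → [yivuhedte]

[yivuhedte]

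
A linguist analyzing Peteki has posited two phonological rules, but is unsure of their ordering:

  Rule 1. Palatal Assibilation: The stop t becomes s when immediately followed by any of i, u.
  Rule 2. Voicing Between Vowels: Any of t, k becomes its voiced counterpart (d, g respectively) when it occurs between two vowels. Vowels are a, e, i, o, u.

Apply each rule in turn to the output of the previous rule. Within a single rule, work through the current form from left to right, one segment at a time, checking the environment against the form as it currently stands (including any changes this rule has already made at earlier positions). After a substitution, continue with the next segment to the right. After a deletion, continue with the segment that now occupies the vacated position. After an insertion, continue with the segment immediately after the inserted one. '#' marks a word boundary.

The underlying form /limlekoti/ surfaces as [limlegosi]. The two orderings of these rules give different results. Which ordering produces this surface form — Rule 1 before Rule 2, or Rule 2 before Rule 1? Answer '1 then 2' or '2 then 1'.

1 then 2

Order 1 then 2:
  1 Palatal Assibilation: [limlekoti] → [limlekosi]
  2 Voicing Between Vowels: [limlekosi] → [limlegosi]
  result: [limlegosi]
Order 2 then 1:
  2 Voicing Between Vowels: [limlekoti] → [limlegodi]
  1 Palatal Assibilation: no change — [limlegodi]
  result: [limlegodi]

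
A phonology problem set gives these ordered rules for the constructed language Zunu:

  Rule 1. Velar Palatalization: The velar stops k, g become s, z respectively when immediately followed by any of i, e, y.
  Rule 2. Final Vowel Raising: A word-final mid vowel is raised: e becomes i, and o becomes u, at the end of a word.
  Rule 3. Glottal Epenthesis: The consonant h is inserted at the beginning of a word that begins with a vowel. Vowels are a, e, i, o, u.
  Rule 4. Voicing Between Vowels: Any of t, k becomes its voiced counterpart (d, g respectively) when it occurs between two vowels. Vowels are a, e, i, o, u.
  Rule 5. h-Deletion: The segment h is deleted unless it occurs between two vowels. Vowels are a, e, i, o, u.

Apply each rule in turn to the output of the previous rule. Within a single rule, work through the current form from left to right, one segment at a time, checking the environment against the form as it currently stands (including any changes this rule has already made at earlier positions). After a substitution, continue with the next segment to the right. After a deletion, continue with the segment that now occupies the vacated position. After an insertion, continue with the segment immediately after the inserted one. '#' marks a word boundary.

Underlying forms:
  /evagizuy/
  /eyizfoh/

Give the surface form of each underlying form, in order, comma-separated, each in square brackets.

/evagizuy/:
  Rule 1 Velar Palatalization: [evagizuy] → [evazizuy]
  Rule 2 Final Vowel Raising: no change — [evazizuy]
  Rule 3 Glottal Epenthesis: [evazizuy] → [hevazizuy]
  Rule 4 Voicing Between Vowels: no change — [hevazizuy]
  Rule 5 h-Deletion: [hevazizuy] → [evazizuy]
/eyizfoh/:
  Rule 1 Velar Palatalization: no change — [eyizfoh]
  Rule 2 Final Vowel Raising: no change — [eyizfoh]
  Rule 3 Glottal Epenthesis: [eyizfoh] → [heyizfoh]
  Rule 4 Voicing Between Vowels: no change — [heyizfoh]
  Rule 5 h-Deletion: [heyizfoh] → [eyizfo]

[evazizuy], [eyizfo]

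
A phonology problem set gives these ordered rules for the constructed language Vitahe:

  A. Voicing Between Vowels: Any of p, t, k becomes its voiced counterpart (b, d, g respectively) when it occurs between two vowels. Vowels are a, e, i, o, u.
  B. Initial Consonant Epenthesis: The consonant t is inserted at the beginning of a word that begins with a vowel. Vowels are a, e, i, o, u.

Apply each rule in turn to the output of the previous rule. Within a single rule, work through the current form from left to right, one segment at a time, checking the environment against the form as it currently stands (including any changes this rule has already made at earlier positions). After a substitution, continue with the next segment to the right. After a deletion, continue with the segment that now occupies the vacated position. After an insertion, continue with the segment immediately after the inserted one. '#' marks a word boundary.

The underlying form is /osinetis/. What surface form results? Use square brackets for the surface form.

A Voicing Between Vowels: [osinetis] → [osinedis]
B Initial Consonant Epenthesis: [osinedis] → [tosinedis]

[tosinedis]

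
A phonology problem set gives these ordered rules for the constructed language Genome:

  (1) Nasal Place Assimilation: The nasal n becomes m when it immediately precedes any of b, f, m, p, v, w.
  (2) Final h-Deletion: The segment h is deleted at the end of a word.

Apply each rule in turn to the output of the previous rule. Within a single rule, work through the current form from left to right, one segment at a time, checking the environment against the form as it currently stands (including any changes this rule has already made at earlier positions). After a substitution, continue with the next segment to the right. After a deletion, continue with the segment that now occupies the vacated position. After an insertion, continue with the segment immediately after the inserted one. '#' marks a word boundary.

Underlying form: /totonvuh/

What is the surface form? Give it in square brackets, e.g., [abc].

(1) Nasal Place Assimilation: [totonvuh] → [totomvuh]
(2) Final h-Deletion: [totomvuh] → [totomvu]

[totomvu]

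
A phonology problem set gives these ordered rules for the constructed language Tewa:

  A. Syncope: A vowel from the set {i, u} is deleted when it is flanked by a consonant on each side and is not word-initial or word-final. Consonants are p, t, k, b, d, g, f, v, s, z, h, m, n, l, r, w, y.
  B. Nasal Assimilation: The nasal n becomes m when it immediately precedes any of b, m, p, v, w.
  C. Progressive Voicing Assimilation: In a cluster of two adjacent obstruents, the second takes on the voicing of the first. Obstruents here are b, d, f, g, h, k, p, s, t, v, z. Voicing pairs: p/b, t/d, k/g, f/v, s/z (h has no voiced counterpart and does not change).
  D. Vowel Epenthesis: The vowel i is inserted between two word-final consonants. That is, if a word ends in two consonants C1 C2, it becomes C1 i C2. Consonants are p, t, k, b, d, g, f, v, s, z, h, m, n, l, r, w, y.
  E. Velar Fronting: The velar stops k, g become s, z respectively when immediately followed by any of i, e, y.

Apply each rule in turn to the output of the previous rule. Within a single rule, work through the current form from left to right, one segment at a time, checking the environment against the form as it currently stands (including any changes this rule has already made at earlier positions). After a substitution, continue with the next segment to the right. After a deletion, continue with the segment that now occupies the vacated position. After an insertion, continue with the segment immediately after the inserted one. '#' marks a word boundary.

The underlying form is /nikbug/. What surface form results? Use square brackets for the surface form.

[nkpik]

A Syncope: [nikbug] → [nkbg]
B Nasal Assimilation: no change — [nkbg]
C Progressive Voicing Assimilation: [nkbg] → [nkpk]
D Vowel Epenthesis: [nkpk] → [nkpik]
E Velar Fronting: no change — [nkpik]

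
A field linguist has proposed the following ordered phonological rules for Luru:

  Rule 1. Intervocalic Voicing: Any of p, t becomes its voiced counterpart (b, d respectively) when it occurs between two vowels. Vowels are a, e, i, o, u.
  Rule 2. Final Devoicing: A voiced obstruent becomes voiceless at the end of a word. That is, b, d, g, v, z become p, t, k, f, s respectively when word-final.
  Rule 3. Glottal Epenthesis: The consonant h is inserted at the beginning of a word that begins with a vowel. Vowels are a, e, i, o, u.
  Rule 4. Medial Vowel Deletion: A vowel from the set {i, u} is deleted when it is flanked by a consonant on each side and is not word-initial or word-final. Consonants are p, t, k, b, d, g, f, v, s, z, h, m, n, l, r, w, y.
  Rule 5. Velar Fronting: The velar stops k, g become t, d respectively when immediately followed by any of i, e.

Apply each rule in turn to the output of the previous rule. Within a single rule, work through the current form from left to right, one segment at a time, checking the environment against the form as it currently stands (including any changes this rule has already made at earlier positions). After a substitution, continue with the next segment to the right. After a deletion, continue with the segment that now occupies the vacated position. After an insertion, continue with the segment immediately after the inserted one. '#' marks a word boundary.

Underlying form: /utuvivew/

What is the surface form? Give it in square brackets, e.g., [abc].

Rule 1 Intervocalic Voicing: [utuvivew] → [uduvivew]
Rule 2 Final Devoicing: no change — [uduvivew]
Rule 3 Glottal Epenthesis: [uduvivew] → [huduvivew]
Rule 4 Medial Vowel Deletion: [huduvivew] → [hdvvew]
Rule 5 Velar Fronting: no change — [hdvvew]

[hdvvew]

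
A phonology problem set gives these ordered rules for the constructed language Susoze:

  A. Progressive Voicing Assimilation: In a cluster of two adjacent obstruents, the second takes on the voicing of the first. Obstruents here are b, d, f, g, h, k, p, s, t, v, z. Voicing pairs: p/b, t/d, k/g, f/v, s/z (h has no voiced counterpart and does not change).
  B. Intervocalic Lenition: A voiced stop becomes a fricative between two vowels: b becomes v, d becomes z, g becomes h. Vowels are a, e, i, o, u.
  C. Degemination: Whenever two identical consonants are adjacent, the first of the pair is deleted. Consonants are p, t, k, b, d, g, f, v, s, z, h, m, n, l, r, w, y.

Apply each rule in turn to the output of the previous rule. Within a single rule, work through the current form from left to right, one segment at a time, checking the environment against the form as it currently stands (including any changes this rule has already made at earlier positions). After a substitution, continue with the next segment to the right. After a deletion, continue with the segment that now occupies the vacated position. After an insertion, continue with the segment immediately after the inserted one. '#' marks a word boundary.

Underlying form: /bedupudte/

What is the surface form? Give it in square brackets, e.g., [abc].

A Progressive Voicing Assimilation: [bedupudte] → [bedupudde]
B Intervocalic Lenition: [bedupudde] → [bezupudde]
C Degemination: [bezupudde] → [bezupude]

[bezupude]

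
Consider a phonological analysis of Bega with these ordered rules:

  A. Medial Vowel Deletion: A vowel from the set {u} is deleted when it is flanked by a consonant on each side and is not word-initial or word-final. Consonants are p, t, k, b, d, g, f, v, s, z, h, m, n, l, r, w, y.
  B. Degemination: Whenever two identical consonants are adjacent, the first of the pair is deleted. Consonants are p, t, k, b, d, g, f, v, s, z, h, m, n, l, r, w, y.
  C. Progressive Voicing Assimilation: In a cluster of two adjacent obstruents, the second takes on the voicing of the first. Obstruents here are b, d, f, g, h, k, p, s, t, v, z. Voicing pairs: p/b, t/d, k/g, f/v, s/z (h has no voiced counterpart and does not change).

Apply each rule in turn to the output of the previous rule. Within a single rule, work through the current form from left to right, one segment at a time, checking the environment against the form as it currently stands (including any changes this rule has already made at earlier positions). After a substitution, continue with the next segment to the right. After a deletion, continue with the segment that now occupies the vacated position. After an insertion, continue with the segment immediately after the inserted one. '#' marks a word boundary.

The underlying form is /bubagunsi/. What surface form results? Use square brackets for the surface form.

A Medial Vowel Deletion: [bubagunsi] → [bbagnsi]
B Degemination: [bbagnsi] → [bagnsi]
C Progressive Voicing Assimilation: no change — [bagnsi]

[bagnsi]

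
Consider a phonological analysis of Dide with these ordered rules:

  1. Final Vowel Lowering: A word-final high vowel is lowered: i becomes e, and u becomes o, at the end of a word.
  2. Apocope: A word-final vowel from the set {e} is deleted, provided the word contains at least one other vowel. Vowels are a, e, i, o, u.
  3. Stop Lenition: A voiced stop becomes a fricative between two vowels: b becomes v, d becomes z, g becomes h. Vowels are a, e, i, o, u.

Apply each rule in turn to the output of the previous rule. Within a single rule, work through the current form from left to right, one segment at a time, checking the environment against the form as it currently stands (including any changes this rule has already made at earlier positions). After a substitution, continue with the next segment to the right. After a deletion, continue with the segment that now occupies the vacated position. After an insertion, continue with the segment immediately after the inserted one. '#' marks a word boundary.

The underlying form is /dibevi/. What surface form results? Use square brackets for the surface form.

[divev]

1 Final Vowel Lowering: [dibevi] → [dibeve]
2 Apocope: [dibeve] → [dibev]
3 Stop Lenition: [dibev] → [divev]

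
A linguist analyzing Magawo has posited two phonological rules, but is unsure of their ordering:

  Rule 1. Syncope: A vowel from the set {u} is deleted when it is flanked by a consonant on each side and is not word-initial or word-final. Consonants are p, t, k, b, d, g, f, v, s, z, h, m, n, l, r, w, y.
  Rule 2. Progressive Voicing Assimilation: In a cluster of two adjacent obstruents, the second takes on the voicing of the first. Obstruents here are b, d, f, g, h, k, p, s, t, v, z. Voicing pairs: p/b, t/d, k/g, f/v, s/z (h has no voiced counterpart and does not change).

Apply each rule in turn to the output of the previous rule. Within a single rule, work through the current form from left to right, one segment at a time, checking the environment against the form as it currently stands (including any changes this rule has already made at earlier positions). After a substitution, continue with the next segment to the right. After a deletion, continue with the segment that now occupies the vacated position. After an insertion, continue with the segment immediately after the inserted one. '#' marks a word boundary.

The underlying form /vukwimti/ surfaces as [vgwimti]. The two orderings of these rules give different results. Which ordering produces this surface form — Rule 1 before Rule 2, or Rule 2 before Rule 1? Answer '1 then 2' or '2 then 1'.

1 then 2

Order 1 then 2:
  1 Syncope: [vukwimti] → [vkwimti]
  2 Progressive Voicing Assimilation: [vkwimti] → [vgwimti]
  result: [vgwimti]
Order 2 then 1:
  2 Progressive Voicing Assimilation: no change — [vukwimti]
  1 Syncope: [vukwimti] → [vkwimti]
  result: [vkwimti]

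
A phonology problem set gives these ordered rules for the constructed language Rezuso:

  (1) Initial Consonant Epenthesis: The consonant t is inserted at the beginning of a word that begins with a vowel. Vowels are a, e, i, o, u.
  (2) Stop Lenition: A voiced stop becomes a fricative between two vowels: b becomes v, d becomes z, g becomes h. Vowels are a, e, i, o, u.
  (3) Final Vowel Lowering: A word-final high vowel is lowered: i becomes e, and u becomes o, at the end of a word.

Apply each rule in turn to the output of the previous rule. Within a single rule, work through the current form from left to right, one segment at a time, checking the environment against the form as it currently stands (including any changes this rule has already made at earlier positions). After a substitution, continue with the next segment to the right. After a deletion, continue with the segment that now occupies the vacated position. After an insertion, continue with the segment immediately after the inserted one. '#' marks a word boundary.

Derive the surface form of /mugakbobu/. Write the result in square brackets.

(1) Initial Consonant Epenthesis: no change — [mugakbobu]
(2) Stop Lenition: [mugakbobu] → [muhakbovu]
(3) Final Vowel Lowering: [muhakbovu] → [muhakbovo]

[muhakbovo]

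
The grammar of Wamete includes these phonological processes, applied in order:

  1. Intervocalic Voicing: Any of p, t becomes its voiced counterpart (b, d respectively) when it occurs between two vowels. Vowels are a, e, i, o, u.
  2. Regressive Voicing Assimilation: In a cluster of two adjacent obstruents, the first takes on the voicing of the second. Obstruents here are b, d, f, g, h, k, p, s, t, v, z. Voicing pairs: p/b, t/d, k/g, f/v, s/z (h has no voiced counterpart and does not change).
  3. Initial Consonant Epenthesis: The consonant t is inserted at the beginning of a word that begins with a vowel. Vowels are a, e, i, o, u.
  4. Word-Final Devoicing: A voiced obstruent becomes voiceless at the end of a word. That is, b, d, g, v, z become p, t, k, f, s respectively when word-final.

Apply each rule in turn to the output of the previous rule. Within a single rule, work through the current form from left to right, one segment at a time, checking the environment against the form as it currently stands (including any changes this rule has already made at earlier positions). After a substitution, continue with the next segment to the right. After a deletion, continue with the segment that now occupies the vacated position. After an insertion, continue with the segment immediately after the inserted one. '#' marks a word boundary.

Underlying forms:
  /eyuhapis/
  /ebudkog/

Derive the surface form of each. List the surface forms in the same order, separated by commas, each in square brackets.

/eyuhapis/:
  1 Intervocalic Voicing: [eyuhapis] → [eyuhabis]
  2 Regressive Voicing Assimilation: no change — [eyuhabis]
  3 Initial Consonant Epenthesis: [eyuhabis] → [teyuhabis]
  4 Word-Final Devoicing: no change — [teyuhabis]
/ebudkog/:
  1 Intervocalic Voicing: no change — [ebudkog]
  2 Regressive Voicing Assimilation: [ebudkog] → [ebutkog]
  3 Initial Consonant Epenthesis: [ebutkog] → [tebutkog]
  4 Word-Final Devoicing: [tebutkog] → [tebutkok]

[teyuhabis], [tebutkok]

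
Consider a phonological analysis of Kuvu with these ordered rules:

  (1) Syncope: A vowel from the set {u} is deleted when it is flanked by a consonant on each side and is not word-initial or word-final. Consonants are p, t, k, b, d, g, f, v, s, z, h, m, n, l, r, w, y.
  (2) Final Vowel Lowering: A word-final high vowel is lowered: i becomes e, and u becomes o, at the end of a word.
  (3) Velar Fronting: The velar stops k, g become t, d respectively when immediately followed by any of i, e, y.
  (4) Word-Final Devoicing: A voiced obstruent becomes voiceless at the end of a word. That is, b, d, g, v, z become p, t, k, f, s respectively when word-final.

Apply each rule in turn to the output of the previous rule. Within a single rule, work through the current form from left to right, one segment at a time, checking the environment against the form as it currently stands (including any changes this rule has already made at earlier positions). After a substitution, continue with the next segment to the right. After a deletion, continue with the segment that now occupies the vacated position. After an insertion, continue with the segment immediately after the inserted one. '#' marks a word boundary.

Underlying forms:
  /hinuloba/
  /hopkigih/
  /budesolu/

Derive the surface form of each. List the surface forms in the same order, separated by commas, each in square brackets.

/hinuloba/:
  (1) Syncope: [hinuloba] → [hinloba]
  (2) Final Vowel Lowering: no change — [hinloba]
  (3) Velar Fronting: no change — [hinloba]
  (4) Word-Final Devoicing: no change — [hinloba]
/hopkigih/:
  (1) Syncope: no change — [hopkigih]
  (2) Final Vowel Lowering: no change — [hopkigih]
  (3) Velar Fronting: [hopkigih] → [hoptidih]
  (4) Word-Final Devoicing: no change — [hoptidih]
/budesolu/:
  (1) Syncope: [budesolu] → [bdesolu]
  (2) Final Vowel Lowering: [bdesolu] → [bdesolo]
  (3) Velar Fronting: no change — [bdesolo]
  (4) Word-Final Devoicing: no change — [bdesolo]

[hinloba], [hoptidih], [bdesolo]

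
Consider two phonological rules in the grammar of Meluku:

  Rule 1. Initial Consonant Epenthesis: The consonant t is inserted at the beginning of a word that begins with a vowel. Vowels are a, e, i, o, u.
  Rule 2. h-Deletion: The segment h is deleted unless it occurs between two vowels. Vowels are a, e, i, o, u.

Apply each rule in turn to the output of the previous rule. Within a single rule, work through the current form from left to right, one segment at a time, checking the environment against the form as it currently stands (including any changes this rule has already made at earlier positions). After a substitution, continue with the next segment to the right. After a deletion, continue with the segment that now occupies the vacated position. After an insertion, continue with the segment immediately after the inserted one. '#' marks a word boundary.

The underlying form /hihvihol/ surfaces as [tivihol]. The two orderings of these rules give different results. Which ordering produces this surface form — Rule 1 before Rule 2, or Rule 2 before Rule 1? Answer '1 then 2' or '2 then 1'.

2 then 1

Order 1 then 2:
  1 Initial Consonant Epenthesis: no change — [hihvihol]
  2 h-Deletion: [hihvihol] → [ivihol]
  result: [ivihol]
Order 2 then 1:
  2 h-Deletion: [hihvihol] → [ivihol]
  1 Initial Consonant Epenthesis: [ivihol] → [tivihol]
  result: [tivihol]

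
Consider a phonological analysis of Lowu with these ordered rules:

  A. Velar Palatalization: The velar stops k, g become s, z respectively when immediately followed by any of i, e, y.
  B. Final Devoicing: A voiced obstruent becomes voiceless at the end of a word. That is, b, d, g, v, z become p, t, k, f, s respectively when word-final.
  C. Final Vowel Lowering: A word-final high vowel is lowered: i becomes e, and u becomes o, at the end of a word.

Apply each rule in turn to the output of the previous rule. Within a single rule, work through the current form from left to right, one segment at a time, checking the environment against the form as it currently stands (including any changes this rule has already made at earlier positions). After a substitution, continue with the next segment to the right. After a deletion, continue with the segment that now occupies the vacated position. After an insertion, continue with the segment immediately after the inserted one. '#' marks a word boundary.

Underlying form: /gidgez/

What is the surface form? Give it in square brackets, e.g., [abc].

A Velar Palatalization: [gidgez] → [zidzez]
B Final Devoicing: [zidzez] → [zidzes]
C Final Vowel Lowering: no change — [zidzes]

[zidzes]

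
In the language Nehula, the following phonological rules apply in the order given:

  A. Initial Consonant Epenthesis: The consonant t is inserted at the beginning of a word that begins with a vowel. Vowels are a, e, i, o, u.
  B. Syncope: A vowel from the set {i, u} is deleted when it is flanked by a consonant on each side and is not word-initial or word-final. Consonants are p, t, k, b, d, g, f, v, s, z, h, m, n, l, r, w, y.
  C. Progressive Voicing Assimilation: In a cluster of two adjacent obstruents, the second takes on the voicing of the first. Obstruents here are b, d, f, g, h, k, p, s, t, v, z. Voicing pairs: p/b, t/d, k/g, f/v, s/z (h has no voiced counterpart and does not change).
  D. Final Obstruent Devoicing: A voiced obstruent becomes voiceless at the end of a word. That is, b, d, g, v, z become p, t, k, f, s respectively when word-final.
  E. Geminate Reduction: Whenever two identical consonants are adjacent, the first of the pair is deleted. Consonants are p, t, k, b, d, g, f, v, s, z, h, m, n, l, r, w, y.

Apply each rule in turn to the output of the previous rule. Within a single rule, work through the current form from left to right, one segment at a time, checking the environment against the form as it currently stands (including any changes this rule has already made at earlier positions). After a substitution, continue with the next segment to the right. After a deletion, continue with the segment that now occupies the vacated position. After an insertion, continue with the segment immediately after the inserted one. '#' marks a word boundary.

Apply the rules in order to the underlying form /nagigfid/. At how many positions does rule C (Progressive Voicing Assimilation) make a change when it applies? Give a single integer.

1

A Initial Consonant Epenthesis: no change — [nagigfid]
B Syncope: [nagigfid] → [naggfd]
C Progressive Voicing Assimilation: [naggfd] → [naggvd]
D Final Obstruent Devoicing: [naggvd] → [naggvt]
E Geminate Reduction: [naggvt] → [nagvt]
Rule C changed 1 position(s).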